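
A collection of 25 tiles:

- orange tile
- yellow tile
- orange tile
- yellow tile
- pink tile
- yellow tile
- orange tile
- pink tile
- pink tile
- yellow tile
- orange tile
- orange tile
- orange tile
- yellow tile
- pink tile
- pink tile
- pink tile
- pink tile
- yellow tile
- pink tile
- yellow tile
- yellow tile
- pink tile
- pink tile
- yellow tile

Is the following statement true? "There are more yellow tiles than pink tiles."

False

|yellow tiles| = 9.
|pink tiles| = 10.
The claim requires 9 > 10, which does not hold.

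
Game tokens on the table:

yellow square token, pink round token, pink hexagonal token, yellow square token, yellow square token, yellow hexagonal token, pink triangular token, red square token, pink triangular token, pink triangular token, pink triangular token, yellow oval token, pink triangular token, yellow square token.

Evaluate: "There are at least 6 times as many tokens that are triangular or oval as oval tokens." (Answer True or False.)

True

tokens that are triangular or oval: 6.
oval tokens: 1.
The claim requires 6 ≥ 6 × 1 = 6, which holds.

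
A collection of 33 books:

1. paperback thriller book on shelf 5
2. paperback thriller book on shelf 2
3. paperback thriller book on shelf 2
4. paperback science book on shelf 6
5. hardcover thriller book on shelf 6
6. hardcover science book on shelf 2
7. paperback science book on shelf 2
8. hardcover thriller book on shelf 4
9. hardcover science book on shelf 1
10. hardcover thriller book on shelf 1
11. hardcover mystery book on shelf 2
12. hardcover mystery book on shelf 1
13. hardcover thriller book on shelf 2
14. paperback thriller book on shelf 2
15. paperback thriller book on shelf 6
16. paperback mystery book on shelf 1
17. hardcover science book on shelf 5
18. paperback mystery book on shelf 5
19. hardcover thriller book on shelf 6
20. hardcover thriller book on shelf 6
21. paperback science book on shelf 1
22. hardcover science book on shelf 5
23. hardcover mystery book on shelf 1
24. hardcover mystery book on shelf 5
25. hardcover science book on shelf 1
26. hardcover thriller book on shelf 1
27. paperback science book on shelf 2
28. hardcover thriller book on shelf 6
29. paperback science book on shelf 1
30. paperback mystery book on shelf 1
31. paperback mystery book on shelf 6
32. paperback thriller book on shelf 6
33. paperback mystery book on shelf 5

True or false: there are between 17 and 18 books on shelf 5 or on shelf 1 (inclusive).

|books on shelf 5 or on shelf 1| = 16.
The claim requires 17 ≤ 16 ≤ 18, which does not hold.

False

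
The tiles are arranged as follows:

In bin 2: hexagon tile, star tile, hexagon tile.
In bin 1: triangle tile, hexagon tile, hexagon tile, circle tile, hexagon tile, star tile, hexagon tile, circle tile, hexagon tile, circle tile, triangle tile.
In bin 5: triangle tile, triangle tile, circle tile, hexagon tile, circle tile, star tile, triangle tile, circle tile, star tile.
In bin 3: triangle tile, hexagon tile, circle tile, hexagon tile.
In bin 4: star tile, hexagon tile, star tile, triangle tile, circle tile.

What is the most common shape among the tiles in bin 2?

hexagon

Counts by shape (restricted to tiles in bin 2): hexagon 2, star 1.
The maximum is 2, held uniquely by hexagon.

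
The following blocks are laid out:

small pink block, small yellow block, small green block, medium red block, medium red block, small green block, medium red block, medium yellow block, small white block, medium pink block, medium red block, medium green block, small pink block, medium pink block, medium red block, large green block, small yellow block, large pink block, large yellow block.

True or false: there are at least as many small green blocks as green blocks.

small green blocks: 2.
green blocks: 4.
The claim requires 2 ≥ 4, which does not hold.

False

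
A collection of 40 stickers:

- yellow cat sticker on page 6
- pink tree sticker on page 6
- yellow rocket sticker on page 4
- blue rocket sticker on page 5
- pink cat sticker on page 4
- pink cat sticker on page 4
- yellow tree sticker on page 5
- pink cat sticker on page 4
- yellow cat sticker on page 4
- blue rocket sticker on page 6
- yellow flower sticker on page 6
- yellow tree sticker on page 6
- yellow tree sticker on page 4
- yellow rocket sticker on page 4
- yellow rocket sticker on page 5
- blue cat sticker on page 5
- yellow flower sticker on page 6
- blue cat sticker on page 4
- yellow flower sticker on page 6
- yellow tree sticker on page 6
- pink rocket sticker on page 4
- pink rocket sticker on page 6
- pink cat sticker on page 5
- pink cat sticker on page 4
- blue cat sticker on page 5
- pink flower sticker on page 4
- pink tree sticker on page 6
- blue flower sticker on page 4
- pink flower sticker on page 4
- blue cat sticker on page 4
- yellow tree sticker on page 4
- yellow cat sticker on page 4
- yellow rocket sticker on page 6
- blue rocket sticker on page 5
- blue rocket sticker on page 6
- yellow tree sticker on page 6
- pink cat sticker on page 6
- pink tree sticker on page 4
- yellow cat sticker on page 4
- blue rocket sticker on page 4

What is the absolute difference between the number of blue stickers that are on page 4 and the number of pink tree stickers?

blue stickers on page 4: 4. pink tree stickers: 3.
|4 − 3| = 4 − 3 = 1.

1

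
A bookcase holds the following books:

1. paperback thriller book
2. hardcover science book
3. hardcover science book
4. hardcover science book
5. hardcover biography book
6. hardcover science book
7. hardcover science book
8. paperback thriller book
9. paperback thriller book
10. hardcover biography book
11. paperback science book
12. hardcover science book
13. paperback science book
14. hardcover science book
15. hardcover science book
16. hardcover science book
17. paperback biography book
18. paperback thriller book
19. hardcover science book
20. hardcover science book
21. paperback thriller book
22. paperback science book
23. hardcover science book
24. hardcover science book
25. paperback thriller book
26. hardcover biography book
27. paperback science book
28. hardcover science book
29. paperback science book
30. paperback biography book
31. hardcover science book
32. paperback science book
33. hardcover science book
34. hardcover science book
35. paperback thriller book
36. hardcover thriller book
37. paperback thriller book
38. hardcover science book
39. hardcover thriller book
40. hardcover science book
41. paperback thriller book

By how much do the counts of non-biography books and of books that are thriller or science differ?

0

non-biography books: 36. books that are thriller or science: 36.
|36 − 36| = 36 − 36 = 0.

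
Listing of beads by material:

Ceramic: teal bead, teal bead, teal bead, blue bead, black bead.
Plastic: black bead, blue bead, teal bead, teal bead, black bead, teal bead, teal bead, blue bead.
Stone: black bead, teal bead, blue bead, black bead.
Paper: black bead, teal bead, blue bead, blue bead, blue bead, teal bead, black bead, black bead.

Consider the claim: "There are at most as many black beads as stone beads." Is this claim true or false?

False

There are 8 black beads.
There are 4 stone beads.
The claim requires 8 ≤ 4, which does not hold.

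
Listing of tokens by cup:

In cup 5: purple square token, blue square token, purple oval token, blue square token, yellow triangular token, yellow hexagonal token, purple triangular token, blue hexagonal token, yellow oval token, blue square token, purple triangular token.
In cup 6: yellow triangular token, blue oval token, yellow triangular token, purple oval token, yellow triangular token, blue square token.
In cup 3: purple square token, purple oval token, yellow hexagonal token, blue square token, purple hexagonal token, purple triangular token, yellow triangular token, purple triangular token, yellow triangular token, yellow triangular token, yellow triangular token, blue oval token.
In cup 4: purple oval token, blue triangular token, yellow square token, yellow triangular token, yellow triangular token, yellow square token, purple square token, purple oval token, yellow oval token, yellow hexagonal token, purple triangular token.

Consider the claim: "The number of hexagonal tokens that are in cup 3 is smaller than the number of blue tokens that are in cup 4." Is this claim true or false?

False

There are 2 hexagonal tokens in cup 3.
There is 1 blue token in cup 4.
The claim requires 2 < 1, which does not hold.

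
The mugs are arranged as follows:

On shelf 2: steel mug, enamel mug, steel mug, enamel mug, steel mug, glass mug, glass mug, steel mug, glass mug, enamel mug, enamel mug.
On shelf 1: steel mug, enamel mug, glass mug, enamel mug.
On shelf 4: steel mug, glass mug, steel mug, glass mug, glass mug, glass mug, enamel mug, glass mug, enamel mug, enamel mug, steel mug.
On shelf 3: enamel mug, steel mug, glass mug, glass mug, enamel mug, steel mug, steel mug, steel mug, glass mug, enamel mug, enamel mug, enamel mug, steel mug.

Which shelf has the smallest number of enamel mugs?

shelf 1

Counts by shelf (restricted to enamel mugs): shelf 3→5, shelf 2→4, shelf 4→3, shelf 1→2.
The minimum is 2, held uniquely by shelf 1.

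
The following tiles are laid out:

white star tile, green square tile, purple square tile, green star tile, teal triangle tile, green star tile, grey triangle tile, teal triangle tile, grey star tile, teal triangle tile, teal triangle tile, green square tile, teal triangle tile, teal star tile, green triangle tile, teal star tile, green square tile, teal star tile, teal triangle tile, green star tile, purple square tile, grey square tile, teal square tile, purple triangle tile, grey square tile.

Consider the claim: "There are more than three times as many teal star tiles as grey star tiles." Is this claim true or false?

|teal star tiles| = 3.
|grey star tiles| = 1.
The claim requires 3 > 3 × 1 = 3, which does not hold.

False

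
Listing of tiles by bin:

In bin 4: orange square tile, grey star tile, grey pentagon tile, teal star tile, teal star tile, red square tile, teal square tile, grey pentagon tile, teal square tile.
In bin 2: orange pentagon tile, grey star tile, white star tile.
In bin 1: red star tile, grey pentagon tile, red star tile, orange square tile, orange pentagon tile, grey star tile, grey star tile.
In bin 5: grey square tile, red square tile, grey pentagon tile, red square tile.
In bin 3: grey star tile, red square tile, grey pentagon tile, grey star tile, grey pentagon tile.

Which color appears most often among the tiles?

grey

Counts by color: grey 13, red 6, teal 4, orange 4, white 1.
The maximum is 13, held uniquely by grey.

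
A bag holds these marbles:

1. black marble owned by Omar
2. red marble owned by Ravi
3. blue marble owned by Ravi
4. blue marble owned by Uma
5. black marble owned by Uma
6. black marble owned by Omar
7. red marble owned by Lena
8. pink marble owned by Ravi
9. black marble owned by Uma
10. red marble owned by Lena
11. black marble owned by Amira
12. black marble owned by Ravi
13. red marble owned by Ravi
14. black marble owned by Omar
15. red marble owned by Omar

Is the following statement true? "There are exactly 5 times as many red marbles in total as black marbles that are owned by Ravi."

True

There are 5 red marbles.
Count of black marbles owned by Ravi: 1.
The claim requires 5 = 5 × 1 = 5, which holds.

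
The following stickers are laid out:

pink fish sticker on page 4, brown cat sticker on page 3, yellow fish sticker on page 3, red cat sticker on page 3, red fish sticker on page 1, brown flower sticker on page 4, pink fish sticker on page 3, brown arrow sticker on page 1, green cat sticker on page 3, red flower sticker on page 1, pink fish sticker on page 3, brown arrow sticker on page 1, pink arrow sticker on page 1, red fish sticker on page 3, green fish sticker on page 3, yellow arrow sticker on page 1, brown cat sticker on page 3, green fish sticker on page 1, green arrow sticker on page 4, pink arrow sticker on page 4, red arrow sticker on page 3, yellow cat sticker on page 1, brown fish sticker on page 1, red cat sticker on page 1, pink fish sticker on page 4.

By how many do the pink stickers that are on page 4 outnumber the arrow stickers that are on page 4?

pink stickers on page 4: 3.
arrow stickers on page 4: 2.
3 − 2 = 1.

1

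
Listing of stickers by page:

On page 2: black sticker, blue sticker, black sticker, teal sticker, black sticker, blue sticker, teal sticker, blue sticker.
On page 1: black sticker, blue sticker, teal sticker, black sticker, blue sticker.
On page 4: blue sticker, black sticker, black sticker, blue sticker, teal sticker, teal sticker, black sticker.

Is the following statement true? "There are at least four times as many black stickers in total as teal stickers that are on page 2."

True

black stickers: 8.
teal stickers on page 2: 2.
The claim requires 8 ≥ 4 × 2 = 8, which holds.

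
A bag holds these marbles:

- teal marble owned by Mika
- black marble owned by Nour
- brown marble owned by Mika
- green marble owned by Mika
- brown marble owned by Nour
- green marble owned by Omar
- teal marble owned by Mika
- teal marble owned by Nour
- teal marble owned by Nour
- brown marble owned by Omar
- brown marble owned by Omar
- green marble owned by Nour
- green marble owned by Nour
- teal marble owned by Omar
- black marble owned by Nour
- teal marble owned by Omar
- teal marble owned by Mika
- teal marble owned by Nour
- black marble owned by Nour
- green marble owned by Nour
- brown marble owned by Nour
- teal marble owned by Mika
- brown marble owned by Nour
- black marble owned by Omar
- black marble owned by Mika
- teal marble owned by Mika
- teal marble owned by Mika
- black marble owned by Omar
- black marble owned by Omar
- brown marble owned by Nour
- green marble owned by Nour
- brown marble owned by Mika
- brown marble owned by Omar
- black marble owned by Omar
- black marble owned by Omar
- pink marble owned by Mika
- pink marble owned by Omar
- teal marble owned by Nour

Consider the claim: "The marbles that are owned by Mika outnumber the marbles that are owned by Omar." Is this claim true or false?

False

Count of marbles owned by Mika: 11.
Count of marbles owned by Omar: 12.
The claim requires 11 > 12, which does not hold.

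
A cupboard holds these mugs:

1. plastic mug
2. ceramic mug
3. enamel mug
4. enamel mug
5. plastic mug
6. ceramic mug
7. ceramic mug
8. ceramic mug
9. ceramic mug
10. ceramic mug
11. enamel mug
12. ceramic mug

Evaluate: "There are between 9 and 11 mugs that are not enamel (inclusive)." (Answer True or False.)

True

mugs that are not enamel: 9.
The claim requires 9 ≤ 9 ≤ 11, which holds.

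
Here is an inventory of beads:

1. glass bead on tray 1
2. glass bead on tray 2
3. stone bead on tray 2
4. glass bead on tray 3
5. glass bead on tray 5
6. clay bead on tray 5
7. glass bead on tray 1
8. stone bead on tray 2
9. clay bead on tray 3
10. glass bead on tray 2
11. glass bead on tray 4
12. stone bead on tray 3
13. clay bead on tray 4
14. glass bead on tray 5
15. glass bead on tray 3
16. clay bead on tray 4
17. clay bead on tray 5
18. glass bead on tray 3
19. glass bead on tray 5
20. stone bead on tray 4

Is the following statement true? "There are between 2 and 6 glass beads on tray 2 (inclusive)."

glass beads on tray 2: 2.
The claim requires 2 ≤ 2 ≤ 6, which holds.

True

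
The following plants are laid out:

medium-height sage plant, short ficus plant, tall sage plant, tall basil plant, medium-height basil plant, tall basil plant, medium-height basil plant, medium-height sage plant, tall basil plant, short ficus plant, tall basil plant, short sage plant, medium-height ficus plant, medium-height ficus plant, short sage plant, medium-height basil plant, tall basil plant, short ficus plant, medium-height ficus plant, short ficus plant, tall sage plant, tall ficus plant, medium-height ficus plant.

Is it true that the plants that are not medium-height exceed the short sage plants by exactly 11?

plants that are not medium-height: 14.
short sage plants: 2.
The claim requires 14 − 2 (= 12) to equal 11, which does not hold.

False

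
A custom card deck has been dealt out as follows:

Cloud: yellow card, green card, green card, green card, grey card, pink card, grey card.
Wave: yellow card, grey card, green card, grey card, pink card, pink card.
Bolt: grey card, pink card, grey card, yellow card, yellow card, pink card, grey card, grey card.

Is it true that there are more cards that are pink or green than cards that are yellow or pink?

There are 9 cards that are pink or green.
There are 9 cards that are yellow or pink.
The claim requires 9 > 9, which does not hold.

False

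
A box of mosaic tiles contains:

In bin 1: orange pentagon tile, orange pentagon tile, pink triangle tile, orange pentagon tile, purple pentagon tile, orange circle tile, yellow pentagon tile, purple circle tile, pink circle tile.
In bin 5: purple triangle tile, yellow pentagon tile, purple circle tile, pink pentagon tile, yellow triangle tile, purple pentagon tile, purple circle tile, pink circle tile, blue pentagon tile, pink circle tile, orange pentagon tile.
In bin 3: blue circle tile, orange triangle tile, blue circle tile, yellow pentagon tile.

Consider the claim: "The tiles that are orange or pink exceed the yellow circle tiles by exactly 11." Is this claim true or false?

True

|tiles that are orange or pink| = 11.
|yellow circle tiles| = 0.
The claim requires 11 − 0 (= 11) to equal 11, which holds.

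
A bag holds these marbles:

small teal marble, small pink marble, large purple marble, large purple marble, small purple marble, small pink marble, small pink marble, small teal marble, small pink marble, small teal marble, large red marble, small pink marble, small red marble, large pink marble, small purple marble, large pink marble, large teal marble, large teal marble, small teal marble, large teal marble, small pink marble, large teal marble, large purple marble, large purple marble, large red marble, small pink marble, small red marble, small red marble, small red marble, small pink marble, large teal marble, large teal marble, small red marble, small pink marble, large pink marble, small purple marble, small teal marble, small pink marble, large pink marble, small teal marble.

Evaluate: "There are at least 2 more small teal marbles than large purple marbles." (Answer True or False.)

True

There are 6 small teal marbles.
There are 4 large purple marbles.
The claim requires 6 − 4 = 2 ≥ 2, which holds.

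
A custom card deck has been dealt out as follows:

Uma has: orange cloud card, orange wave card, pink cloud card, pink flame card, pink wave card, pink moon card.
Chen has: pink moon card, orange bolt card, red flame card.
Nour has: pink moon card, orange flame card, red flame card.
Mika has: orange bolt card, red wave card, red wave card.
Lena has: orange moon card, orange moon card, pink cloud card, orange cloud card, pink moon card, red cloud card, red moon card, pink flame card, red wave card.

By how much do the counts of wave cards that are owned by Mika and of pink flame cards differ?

wave cards owned by Mika: 2. pink flame cards: 2.
|2 − 2| = 2 − 2 = 0.

0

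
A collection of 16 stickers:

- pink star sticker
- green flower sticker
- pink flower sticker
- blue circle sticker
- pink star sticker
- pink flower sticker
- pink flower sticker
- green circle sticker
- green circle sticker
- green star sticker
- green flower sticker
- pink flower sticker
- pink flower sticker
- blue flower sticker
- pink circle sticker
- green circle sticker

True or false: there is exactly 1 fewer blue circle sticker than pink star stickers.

There is 1 blue circle sticker.
There are 2 pink star stickers.
The claim requires 2 − 1 (= 1) to equal 1, which holds.

True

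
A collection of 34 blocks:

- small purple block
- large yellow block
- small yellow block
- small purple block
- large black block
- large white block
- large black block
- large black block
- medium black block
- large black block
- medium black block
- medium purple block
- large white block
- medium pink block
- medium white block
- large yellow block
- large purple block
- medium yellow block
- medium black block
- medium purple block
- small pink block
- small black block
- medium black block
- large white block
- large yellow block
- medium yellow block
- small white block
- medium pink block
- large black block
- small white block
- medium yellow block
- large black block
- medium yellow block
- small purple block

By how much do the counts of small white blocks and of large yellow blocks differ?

1

small white blocks: 2. large yellow blocks: 3.
|2 − 3| = 3 − 2 = 1.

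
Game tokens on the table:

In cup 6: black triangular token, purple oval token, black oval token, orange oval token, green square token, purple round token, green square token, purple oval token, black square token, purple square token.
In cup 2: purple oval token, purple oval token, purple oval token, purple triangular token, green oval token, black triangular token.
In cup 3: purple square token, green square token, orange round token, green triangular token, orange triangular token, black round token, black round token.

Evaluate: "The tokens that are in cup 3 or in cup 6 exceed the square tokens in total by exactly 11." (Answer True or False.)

|tokens in cup 3 or in cup 6| = 17.
|square tokens| = 6.
The claim requires 17 − 6 (= 11) to equal 11, which holds.

True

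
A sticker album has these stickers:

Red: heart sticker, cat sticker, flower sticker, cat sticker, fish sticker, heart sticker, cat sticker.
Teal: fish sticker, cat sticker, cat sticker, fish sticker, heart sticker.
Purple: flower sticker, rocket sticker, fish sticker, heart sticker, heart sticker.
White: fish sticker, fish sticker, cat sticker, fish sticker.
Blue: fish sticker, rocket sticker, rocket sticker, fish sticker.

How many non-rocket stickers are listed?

Total stickers: 25; with the excluded value: 3; remaining 25 − 3 = 22.

22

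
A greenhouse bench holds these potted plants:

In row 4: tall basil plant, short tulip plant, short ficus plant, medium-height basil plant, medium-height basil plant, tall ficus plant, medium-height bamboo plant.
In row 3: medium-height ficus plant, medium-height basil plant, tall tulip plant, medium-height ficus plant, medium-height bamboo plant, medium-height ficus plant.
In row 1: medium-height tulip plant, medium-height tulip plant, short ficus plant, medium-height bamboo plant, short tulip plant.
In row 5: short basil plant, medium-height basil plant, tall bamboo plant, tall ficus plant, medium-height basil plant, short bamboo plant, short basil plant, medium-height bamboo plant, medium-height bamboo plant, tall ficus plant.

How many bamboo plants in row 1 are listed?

1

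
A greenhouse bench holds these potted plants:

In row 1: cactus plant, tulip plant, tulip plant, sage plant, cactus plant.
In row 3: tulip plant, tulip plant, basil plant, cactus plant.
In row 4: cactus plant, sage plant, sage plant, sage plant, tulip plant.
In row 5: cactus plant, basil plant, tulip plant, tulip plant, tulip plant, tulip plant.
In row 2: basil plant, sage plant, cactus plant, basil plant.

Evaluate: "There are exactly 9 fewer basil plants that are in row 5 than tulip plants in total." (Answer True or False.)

There is 1 basil plant in row 5.
There are 9 tulip plants.
The claim requires 9 − 1 (= 8) to equal 9, which does not hold.

False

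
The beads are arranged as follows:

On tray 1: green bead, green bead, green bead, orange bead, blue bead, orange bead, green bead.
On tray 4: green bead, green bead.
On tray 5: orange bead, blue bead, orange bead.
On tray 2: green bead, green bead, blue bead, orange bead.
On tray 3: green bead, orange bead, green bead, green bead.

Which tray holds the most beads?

tray 1

Counts by tray: tray 1→7, tray 3→4, tray 2→4, tray 5→3, tray 4→2.
The maximum is 7, held uniquely by tray 1.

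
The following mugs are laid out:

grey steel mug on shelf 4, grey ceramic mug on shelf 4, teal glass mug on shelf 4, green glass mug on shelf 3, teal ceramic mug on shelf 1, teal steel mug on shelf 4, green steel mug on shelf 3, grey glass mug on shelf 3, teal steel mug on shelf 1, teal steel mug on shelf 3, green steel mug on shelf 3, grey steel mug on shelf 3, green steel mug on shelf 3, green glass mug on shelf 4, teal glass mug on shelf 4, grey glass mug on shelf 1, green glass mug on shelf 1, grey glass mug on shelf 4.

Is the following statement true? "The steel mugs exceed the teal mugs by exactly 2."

True

steel mugs: 8.
teal mugs: 6.
The claim requires 8 − 6 (= 2) to equal 2, which holds.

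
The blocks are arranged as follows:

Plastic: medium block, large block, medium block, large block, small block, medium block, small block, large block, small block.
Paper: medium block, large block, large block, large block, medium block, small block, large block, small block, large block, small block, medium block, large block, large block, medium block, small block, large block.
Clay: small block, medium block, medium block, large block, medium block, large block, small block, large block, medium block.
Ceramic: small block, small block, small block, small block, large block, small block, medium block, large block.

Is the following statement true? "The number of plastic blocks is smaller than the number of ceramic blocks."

False

plastic blocks: 9.
ceramic blocks: 8.
The claim requires 9 < 8, which does not hold.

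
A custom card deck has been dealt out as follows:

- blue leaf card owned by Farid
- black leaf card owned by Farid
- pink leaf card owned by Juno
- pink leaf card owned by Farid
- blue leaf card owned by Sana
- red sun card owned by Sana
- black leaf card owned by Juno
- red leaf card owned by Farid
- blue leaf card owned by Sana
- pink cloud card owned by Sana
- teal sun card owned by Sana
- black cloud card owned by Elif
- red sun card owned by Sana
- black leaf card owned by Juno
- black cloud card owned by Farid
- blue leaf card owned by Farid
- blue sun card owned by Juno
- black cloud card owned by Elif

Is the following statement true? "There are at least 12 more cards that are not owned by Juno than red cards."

False

Count of cards that are not owned by Juno: 14.
There are 3 red cards.
The claim requires 14 − 3 = 11 ≥ 12, which does not hold.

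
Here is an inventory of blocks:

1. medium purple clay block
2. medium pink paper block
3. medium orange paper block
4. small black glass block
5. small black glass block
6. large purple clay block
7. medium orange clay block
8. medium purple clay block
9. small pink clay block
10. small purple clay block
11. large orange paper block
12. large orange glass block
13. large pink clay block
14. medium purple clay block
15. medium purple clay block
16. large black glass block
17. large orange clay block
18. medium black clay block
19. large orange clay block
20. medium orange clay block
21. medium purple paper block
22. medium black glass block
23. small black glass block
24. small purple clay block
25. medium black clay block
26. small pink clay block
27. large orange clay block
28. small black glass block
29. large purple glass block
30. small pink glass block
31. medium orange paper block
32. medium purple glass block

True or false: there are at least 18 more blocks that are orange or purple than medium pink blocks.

|blocks that are orange or purple| = 19.
|medium pink blocks| = 1.
The claim requires 19 − 1 = 18 ≥ 18, which holds.

True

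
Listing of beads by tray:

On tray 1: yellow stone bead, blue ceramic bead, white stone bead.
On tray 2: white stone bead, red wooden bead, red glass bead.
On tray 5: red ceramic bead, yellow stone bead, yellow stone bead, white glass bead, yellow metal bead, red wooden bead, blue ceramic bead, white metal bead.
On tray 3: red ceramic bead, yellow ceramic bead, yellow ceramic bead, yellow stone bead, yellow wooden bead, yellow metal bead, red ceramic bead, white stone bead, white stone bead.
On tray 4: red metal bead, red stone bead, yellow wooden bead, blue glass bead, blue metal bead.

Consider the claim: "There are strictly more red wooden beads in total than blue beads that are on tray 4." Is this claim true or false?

False

There are 2 red wooden beads.
There are 2 blue beads on tray 4.
The claim requires 2 > 2, which does not hold.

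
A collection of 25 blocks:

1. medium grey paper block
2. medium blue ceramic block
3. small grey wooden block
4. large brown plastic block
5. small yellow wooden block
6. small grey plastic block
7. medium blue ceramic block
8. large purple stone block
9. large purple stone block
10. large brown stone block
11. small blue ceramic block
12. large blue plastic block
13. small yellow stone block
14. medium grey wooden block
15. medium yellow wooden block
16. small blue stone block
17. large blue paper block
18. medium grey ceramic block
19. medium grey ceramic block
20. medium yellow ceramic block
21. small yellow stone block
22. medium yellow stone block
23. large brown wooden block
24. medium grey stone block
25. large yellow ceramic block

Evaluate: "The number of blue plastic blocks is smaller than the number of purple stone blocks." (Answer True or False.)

True

blue plastic blocks: 1.
purple stone blocks: 2.
The claim requires 1 < 2, which holds.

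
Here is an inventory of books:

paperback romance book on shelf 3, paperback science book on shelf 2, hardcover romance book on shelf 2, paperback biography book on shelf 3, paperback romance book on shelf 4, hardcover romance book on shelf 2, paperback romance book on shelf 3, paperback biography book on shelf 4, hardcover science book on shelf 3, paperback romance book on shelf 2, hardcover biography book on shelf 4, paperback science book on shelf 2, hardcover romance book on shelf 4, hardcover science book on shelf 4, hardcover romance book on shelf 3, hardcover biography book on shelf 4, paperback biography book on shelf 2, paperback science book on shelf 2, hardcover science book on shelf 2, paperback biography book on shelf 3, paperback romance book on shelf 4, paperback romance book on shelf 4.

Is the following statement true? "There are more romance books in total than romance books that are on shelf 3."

romance books: 10.
romance books on shelf 3: 3.
The claim requires 10 > 3, which holds.

True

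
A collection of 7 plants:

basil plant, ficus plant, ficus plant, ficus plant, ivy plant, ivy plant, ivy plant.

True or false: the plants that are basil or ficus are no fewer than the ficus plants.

True

|plants that are basil or ficus| = 4.
|ficus plants| = 3.
The claim requires 4 ≥ 3, which holds.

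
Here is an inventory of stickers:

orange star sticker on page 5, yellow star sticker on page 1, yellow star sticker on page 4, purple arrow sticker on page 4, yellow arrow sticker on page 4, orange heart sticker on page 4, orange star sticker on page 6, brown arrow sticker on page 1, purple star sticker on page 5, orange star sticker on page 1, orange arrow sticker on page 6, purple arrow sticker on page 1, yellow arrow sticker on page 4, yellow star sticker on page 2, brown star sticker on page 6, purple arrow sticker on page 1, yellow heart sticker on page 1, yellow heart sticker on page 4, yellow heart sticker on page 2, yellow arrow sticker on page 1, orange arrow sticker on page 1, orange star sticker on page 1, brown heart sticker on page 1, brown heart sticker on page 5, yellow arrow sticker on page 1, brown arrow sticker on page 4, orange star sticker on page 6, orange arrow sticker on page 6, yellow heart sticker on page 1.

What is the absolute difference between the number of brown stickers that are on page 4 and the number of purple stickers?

3

brown stickers on page 4: 1. purple stickers: 4.
|1 − 4| = 4 − 1 = 3.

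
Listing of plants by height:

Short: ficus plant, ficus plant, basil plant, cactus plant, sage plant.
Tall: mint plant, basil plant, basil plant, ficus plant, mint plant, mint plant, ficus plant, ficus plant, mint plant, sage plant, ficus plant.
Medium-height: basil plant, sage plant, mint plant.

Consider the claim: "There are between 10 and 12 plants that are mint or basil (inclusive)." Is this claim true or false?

There are 9 plants that are mint or basil.
The claim requires 10 ≤ 9 ≤ 12, which does not hold.

False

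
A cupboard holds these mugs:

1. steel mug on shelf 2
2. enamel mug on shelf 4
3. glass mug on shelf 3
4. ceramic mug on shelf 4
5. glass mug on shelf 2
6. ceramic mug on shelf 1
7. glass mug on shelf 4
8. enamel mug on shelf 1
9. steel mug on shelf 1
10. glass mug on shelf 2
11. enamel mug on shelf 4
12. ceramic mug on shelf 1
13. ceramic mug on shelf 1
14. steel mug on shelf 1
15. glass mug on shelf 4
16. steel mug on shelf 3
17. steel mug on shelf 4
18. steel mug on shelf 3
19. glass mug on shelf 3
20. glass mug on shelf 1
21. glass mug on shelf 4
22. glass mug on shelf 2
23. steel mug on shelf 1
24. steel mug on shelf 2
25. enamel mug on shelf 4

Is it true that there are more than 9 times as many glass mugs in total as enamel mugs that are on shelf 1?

glass mugs: 9.
enamel mugs on shelf 1: 1.
The claim requires 9 > 9 × 1 = 9, which does not hold.

False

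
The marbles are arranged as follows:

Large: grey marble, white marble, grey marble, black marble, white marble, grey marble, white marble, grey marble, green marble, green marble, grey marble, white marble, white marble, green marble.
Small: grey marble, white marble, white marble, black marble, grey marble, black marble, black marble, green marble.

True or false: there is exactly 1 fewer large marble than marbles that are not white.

|large marbles| = 14.
|marbles that are not white| = 15.
The claim requires 15 − 14 (= 1) to equal 1, which holds.

True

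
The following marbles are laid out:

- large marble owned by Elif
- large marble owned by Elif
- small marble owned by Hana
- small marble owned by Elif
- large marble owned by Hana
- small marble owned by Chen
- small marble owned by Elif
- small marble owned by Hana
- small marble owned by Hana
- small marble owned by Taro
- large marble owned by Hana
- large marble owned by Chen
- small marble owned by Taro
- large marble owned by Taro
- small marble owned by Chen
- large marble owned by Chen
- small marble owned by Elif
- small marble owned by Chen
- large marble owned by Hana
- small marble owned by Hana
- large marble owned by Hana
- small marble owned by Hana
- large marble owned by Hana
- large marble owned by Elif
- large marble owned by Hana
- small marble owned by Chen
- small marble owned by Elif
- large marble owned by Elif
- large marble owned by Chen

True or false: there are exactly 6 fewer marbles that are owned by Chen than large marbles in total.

False

marbles owned by Chen: 7.
large marbles: 14.
The claim requires 14 − 7 (= 7) to equal 6, which does not hold.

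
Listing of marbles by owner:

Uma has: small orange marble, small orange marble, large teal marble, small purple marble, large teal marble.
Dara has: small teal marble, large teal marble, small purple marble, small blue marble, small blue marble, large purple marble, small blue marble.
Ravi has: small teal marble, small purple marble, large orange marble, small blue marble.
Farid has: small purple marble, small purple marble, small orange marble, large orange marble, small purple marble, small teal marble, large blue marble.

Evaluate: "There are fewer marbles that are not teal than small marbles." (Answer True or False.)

False

There are 17 marbles that are not teal.
There are 16 small marbles.
The claim requires 17 < 16, which does not hold.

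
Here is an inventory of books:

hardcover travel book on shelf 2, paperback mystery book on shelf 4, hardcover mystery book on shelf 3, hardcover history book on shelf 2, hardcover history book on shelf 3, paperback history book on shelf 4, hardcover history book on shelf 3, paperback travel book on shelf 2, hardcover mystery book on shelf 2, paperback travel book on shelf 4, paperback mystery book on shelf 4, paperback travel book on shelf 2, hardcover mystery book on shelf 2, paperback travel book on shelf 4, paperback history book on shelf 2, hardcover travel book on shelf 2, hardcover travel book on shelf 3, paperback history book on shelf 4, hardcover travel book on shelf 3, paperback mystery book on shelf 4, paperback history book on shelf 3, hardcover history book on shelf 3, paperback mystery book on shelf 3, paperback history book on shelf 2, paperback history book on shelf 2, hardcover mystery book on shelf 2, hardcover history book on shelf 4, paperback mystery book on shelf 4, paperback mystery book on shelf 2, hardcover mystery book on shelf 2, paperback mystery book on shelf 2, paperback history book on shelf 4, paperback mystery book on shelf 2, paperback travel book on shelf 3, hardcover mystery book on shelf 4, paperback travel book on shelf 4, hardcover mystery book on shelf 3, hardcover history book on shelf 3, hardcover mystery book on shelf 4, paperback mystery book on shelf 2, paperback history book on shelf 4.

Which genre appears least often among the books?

travel

Counts by genre: mystery 17, history 14, travel 10.
The minimum is 10, held uniquely by travel.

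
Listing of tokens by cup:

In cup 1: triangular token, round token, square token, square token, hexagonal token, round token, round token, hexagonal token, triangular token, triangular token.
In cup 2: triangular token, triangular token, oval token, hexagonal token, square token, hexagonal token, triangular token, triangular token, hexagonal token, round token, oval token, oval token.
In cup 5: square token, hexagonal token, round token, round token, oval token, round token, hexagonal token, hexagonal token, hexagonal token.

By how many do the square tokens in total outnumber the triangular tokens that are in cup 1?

square tokens: 4.
triangular tokens in cup 1: 3.
4 − 3 = 1.

1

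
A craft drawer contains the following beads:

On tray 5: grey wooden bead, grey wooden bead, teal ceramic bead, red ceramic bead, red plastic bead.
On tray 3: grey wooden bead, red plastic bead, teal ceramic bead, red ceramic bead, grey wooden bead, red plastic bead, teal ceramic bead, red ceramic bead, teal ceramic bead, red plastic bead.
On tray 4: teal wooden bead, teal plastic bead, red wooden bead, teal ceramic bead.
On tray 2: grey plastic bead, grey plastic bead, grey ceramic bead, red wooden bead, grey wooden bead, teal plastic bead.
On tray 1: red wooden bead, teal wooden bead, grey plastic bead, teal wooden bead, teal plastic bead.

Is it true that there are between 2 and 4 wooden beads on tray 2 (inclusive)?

There are 2 wooden beads on tray 2.
The claim requires 2 ≤ 2 ≤ 4, which holds.

True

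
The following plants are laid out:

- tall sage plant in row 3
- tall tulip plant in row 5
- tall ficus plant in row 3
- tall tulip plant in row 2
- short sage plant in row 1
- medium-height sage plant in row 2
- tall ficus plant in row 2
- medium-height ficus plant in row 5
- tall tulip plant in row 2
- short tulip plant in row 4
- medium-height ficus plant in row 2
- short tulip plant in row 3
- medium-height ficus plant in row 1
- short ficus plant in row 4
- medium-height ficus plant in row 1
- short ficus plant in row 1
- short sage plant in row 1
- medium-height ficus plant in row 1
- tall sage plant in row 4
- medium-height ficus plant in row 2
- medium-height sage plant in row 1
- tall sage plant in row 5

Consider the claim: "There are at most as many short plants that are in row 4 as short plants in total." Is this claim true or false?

There are 2 short plants in row 4.
There are 6 short plants.
The claim requires 2 ≤ 6, which holds.

True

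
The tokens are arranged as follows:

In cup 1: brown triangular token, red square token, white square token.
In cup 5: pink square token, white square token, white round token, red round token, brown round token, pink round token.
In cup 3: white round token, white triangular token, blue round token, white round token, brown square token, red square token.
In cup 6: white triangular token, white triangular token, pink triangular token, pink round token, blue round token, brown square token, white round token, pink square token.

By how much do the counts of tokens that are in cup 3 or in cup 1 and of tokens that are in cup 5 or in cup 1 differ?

0

tokens in cup 3 or in cup 1: 9. tokens in cup 5 or in cup 1: 9.
|9 − 9| = 9 − 9 = 0.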